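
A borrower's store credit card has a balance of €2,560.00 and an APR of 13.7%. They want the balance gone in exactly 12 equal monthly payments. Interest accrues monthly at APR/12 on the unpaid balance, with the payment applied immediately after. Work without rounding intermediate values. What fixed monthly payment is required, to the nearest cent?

Monthly rate r = 13.7%/12 = 1.14167% = 0.0114167.
Level-payment amortization: P = B₀·r / (1 − (1+r)^(−n)) = 2560.00·0.0114167 / (1 − 1.01142^(−12)).
Denominator 1 − (1+r)^(−12) = 0.12735274.
P = 29.2267 / 0.12735274 ≈ 229.49.

€229.49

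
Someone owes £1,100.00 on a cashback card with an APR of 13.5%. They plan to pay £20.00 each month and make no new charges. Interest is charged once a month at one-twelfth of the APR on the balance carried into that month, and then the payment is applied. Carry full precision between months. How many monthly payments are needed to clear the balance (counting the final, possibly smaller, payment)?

87 months

Monthly rate r = 13.5%/12 = 1.125% = 0.01125.
Recurrence: B ← B·(1+r) − £20.00.
Month 1: interest £12.38; balance after payment £1,092.38.
Month 2: interest £12.29; balance after payment £1,084.66.
Closed form: n = −ln(1 − rB₀/P)/ln(1+r) = −ln(0.38125)/ln(1.01125) ≈ 86.197, so the balance reaches zero during payment 87.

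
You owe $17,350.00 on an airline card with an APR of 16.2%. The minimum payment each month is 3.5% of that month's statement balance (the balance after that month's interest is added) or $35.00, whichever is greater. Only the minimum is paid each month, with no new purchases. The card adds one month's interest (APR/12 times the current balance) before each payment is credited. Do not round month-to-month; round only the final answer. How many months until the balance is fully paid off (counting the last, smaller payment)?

165 months

Monthly rate r = 16.2%/12 = 1.35% = 0.0135.
While 3.5% of the post-interest balance exceeds $35.00, each month B ← (B·(1+r))·(1 − 0.035), i.e. B shrinks by the factor (1+r)·0.965 = 0.97803.
This holds for months 1–130. Entering month 131 the balance is $965.91; 3.5% of the post-interest balance is now below $35.00, so the flat $35.00 minimum applies from here.
From month 131 a fixed $35.00 at rate r clears $965.91 in 35 more payments. Total: 130 + 35 = 165 months.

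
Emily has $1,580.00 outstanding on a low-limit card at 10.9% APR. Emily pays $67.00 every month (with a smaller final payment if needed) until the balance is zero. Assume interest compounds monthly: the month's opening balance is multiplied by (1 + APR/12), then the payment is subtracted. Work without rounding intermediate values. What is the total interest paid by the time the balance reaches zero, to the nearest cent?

Monthly rate r = 10.9%/12 = 0.908333% = 0.00908333.
Payoff takes n = ⌈−ln(1 − rB₀/P)/ln(1+r)⌉ = ⌈26.659⌉ = 27 payments; the last is $44.21.
Total paid = 26·$67.00 + $44.21 = $1,786.21.
Total interest = total paid − principal = $1,786.21 − $1,580.00 = $206.21.

$206.21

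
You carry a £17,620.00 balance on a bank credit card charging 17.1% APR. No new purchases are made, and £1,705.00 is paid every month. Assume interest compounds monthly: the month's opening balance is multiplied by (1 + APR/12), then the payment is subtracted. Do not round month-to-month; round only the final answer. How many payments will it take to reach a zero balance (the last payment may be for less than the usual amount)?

Monthly rate r = 17.1%/12 = 1.425% = 0.01425.
Recurrence: B ← B·(1+r) − £1,705.00.
Month 1: interest £251.09; balance after payment £16,166.08.
Month 2: interest £230.37; balance after payment £14,691.45.
Closed form: n = −ln(1 − rB₀/P)/ln(1+r) = −ln(0.85274)/ln(1.01425) ≈ 11.259, so the balance reaches zero during payment 12.

12 months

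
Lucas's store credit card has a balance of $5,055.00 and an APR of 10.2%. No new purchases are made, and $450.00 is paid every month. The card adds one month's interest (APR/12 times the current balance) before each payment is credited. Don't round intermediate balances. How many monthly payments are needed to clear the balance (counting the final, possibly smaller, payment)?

Monthly rate r = 10.2%/12 = 0.85% = 0.0085.
Recurrence: B ← B·(1+r) − $450.00.
Month 1: interest $42.97; balance after payment $4,647.97.
Month 2: interest $39.51; balance after payment $4,237.48.
Closed form: n = −ln(1 − rB₀/P)/ln(1+r) = −ln(0.90452)/ln(1.0085) ≈ 11.857, so the balance reaches zero during payment 12.

12 payments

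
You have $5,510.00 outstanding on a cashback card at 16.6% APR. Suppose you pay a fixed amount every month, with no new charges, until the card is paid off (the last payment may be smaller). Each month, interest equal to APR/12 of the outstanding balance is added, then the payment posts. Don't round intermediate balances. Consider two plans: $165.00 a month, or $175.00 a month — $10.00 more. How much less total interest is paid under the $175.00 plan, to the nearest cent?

$158.78

Monthly rate r = 16.6%/12 = 1.38333% = 0.0138333.
At $165.00/mo: n = ⌈−ln(1 − rB₀/P)/ln(1+r)⌉ = 46 payments (last $18.96); total interest = total paid − $5,510.00 = $1,933.96.
At $175.00/mo: 42 payments (last $110.18); total interest $1,775.18.
Interest saved = $1,933.96 − $1,775.18 = $158.78.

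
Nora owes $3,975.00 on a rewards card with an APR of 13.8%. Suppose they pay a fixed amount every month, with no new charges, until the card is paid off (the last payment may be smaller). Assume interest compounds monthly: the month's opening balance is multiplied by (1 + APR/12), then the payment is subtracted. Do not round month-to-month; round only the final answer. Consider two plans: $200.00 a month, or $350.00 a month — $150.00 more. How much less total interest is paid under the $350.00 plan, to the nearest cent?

$254.71

Monthly rate r = 13.8%/12 = 1.15% = 0.0115.
At $200.00/mo: n = ⌈−ln(1 − rB₀/P)/ln(1+r)⌉ = 23 payments (last $139.18); total interest = total paid − $3,975.00 = $564.18.
At $350.00/mo: 13 payments (last $84.47); total interest $309.47.
Interest saved = $564.18 − $309.47 = $254.71.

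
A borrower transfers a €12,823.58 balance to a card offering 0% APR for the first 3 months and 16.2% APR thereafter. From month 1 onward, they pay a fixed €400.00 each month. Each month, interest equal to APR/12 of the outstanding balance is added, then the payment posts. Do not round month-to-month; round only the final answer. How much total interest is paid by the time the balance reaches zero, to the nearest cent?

Promo months 1–3 at r₀ = 0%/12 = 0; months 4+ at r₁ = 16.2%/12 = 0.0135.
After month 3 (no interest yet): B = €12,823.58 − 3·€400.00 = €11,623.58.
Then at r₁ with €400.00/mo: n₂ = −ln(1 − r₁·B/P)/ln(1+r₁) ≈ 37.14 → 38 more payments.
Total paid = 40·€400.00 + €57.26 = €16,057.26; interest = €16,057.26 − €12,823.58 = €3,233.68.

€3,233.68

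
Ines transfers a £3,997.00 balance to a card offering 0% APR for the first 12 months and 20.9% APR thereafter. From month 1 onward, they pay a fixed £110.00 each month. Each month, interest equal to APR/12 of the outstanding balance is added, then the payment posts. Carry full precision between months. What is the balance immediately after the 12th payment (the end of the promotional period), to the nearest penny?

Promo months 1–12 at r₀ = 0%/12 = 0; months 13+ at r₁ = 20.9%/12 = 0.0174167.
After month 12 (no interest yet): B = £3,997.00 − 12·£110.00 = £2,677.00.

£2,677.00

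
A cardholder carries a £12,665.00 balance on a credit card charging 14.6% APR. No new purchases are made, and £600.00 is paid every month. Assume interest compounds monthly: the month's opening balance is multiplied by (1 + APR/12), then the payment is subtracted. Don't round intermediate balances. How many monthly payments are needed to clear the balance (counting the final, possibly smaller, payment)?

Monthly rate r = 14.6%/12 = 1.21667% = 0.0121667.
Recurrence: B ← B·(1+r) − £600.00.
Month 1: interest £154.09; balance after payment £12,219.09.
Month 2: interest £148.67; balance after payment £11,767.76.
Closed form: n = −ln(1 − rB₀/P)/ln(1+r) = −ln(0.74318)/ln(1.01217) ≈ 24.544, so the balance reaches zero during payment 25.

25 months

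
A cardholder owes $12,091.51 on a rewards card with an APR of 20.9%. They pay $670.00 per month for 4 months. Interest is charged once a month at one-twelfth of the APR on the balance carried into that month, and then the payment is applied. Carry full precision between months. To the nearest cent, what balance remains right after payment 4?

$10,205.32

Monthly rate r = 20.9%/12 = 1.74167% = 0.0174167.
Each month: B ← B·(1+r) − $670.00.
Month 1: interest $210.59; balance after payment $11,632.10.
Month 2: interest $202.59; balance after payment $11,164.70.
Month 3: interest $194.45; balance after payment $10,689.15.
Month 4: interest $186.17; balance after payment $10,205.32.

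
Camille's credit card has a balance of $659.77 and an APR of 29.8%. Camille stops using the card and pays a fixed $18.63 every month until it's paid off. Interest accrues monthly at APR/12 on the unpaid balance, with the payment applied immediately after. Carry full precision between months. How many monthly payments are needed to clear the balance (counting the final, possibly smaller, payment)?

87 payments

Monthly rate r = 29.8%/12 = 2.48333% = 0.0248333.
Recurrence: B ← B·(1+r) − $18.63.
Month 1: interest $16.38; balance after payment $657.52.
Month 2: interest $16.33; balance after payment $655.22.
Closed form: n = −ln(1 − rB₀/P)/ln(1+r) = −ln(0.12054)/ln(1.02483) ≈ 86.252, so the balance reaches zero during payment 87.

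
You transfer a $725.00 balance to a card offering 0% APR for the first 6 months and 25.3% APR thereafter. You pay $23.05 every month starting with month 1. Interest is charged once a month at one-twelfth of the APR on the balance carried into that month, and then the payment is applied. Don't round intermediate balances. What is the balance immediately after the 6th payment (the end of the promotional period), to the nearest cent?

Promo months 1–6 at r₀ = 0%/12 = 0; months 7+ at r₁ = 25.3%/12 = 0.0210833.
After month 6 (no interest yet): B = $725.00 − 6·$23.05 = $586.70.

$586.70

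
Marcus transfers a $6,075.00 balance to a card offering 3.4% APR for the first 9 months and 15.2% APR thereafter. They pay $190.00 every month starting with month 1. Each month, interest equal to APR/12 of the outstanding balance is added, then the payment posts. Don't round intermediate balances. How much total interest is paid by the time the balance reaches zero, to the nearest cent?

$1,022.33

Promo months 1–9 at r₀ = 3.4%/12 = 0.00283333; months 10+ at r₁ = 15.2%/12 = 0.0126667.
After month 9: iterate B ← B·(1+r₀) − $190.00 for 9 months → $4,502.17.
Then at r₁ with $190.00/mo: n₂ = −ln(1 − r₁·B/P)/ln(1+r₁) ≈ 28.35 → 29 more payments.
Total paid = 37·$190.00 + $67.33 = $7,097.33; interest = $7,097.33 − $6,075.00 = $1,022.33.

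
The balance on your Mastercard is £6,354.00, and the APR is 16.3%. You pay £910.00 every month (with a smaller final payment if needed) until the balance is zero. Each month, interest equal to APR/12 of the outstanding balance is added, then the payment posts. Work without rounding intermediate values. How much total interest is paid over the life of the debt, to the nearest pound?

Monthly rate r = 16.3%/12 = 1.35833% = 0.0135833.
Payoff takes n = ⌈−ln(1 − rB₀/P)/ln(1+r)⌉ = ⌈7.386⌉ = 8 payments; the last is £352.53.
Total paid = 7·£910.00 + £352.53 = £6,722.53.
Total interest = total paid − principal = £6,722.53 − £6,354.00 = £368.53.

£369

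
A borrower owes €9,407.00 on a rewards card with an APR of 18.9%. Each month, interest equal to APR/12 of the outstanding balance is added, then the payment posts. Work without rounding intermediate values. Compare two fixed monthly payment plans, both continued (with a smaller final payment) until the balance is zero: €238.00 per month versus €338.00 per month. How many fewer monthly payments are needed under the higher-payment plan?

26 fewer payments

Monthly rate r = 18.9%/12 = 1.575% = 0.01575.
At €238.00/mo: n = ⌈−ln(1 − rB₀/P)/ln(1+r)⌉ = 63 payments (last €81.95); total interest = total paid − €9,407.00 = €5,430.95.
At €338.00/mo: 37 payments (last €309.16); total interest €3,070.16.
Payments saved = 63 − 37 = 26.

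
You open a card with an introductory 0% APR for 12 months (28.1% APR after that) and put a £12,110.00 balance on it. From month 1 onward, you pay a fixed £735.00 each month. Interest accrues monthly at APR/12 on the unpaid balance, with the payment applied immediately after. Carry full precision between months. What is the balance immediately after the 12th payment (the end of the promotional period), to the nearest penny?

Promo months 1–12 at r₀ = 0%/12 = 0; months 13+ at r₁ = 28.1%/12 = 0.0234167.
After month 12 (no interest yet): B = £12,110.00 − 12·£735.00 = £3,290.00.

£3,290.00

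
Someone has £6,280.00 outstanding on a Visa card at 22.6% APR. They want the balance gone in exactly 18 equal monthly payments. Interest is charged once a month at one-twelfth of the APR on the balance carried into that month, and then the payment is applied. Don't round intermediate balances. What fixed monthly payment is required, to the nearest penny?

Monthly rate r = 22.6%/12 = 1.88333% = 0.0188333.
Level-payment amortization: P = B₀·r / (1 − (1+r)^(−n)) = 6280.00·0.0188333 / (1 − 1.01883^(−18)).
Denominator 1 − (1+r)^(−18) = 0.285267743.
P = 118.273 / 0.285267743 ≈ 414.60.

£414.60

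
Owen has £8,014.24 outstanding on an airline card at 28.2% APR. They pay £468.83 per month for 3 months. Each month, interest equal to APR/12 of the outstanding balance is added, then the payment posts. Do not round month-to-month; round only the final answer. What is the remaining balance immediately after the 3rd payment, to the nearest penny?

Monthly rate r = 28.2%/12 = 2.35% = 0.0235.
Each month: B ← B·(1+r) − £468.83.
Month 1: interest £188.33; balance after payment £7,733.74.
Month 2: interest £181.74; balance after payment £7,446.66.
Month 3: interest £175.00; balance after payment £7,152.82.

£7,152.82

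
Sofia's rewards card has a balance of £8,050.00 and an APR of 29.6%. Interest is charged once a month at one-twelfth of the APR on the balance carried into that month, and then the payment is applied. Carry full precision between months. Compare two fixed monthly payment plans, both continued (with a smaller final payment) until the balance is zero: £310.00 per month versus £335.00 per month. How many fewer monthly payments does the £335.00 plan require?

Monthly rate r = 29.6%/12 = 2.46667% = 0.0246667.
At £310.00/mo: n = ⌈−ln(1 − rB₀/P)/ln(1+r)⌉ = 42 payments (last £306.44); total interest = total paid − £8,050.00 = £4,966.44.
At £335.00/mo: 37 payments (last £290.14); total interest £4,300.14.
Payments saved = 42 − 37 = 5.

5 fewer payments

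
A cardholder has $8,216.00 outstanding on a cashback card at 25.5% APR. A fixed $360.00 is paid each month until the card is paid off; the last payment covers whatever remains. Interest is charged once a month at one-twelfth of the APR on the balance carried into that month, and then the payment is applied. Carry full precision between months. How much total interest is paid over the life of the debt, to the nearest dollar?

$3,145

Monthly rate r = 25.5%/12 = 2.125% = 0.02125.
Payoff takes n = ⌈−ln(1 − rB₀/P)/ln(1+r)⌉ = ⌈31.556⌉ = 32 payments; the last is $201.01.
Total paid = 31·$360.00 + $201.01 = $11,361.01.
Total interest = total paid − principal = $11,361.01 − $8,216.00 = $3,145.01.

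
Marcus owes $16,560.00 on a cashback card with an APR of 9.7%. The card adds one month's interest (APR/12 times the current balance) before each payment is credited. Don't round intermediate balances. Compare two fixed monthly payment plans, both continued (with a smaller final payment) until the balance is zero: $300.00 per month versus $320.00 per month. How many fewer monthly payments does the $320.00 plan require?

Monthly rate r = 9.7%/12 = 0.808333% = 0.00808333.
At $300.00/mo: n = ⌈−ln(1 − rB₀/P)/ln(1+r)⌉ = 74 payments (last $121.04); total interest = total paid − $16,560.00 = $5,461.04.
At $320.00/mo: 68 payments (last $96.29); total interest $4,976.29.
Payments saved = 74 − 68 = 6.

6 fewer payments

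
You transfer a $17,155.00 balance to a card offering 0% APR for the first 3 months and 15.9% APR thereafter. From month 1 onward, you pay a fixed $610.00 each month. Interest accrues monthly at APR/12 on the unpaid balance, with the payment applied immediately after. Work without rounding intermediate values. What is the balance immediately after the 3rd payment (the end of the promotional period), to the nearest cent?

$15,325.00

Promo months 1–3 at r₀ = 0%/12 = 0; months 4+ at r₁ = 15.9%/12 = 0.01325.
After month 3 (no interest yet): B = $17,155.00 − 3·$610.00 = $15,325.00.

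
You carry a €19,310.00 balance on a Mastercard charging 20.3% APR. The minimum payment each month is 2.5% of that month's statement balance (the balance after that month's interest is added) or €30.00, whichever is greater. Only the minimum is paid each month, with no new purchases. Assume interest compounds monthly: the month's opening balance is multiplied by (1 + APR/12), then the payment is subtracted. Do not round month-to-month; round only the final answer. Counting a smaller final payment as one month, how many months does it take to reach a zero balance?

393 months

Monthly rate r = 20.3%/12 = 1.69167% = 0.0169167.
While 2.5% of the post-interest balance exceeds €30.00, each month B ← (B·(1+r))·(1 − 0.025), i.e. B shrinks by the factor (1+r)·0.975 = 0.99149.
This holds for months 1–328. Entering month 329 the balance is €1,171.91; 2.5% of the post-interest balance is now below €30.00, so the flat €30.00 minimum applies from here.
From month 329 a fixed €30.00 at rate r clears €1,171.91 in 65 more payments. Total: 328 + 65 = 393 months.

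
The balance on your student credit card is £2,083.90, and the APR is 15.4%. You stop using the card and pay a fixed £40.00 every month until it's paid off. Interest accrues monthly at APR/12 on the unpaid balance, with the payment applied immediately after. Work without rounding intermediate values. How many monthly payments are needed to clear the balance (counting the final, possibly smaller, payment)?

Monthly rate r = 15.4%/12 = 1.28333% = 0.0128333.
Recurrence: B ← B·(1+r) − £40.00.
Month 1: interest £26.74; balance after payment £2,070.64.
Month 2: interest £26.57; balance after payment £2,057.22.
Closed form: n = −ln(1 − rB₀/P)/ln(1+r) = −ln(0.33142)/ln(1.01283) ≈ 86.607, so the balance reaches zero during payment 87.

87 payments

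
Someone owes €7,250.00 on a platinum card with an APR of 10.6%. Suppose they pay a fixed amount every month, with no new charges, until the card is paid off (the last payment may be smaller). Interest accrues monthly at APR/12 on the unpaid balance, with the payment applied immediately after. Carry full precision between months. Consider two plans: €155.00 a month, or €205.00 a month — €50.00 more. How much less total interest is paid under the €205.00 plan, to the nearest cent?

Monthly rate r = 10.6%/12 = 0.883333% = 0.00883333.
At €155.00/mo: n = ⌈−ln(1 − rB₀/P)/ln(1+r)⌉ = 61 payments (last €94.47); total interest = total paid − €7,250.00 = €2,144.47.
At €205.00/mo: 43 payments (last €120.84); total interest €1,480.84.
Interest saved = €2,144.47 − €1,480.84 = €663.63.

€663.63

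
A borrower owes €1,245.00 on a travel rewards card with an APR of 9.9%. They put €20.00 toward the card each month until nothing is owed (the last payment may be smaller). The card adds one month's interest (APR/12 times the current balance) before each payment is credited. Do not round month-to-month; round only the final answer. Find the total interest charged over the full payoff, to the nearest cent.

€509.24

Monthly rate r = 9.9%/12 = 0.825% = 0.00825.
Payoff takes n = ⌈−ln(1 − rB₀/P)/ln(1+r)⌉ = ⌈87.711⌉ = 88 payments; the last is €14.24.
Total paid = 87·€20.00 + €14.24 = €1,754.24.
Total interest = total paid − principal = €1,754.24 − €1,245.00 = €509.24.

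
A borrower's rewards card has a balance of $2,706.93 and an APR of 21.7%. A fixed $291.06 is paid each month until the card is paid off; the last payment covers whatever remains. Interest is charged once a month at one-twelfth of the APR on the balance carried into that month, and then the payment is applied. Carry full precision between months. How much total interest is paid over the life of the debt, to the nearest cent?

$284.11

Monthly rate r = 21.7%/12 = 1.80833% = 0.0180833.
Payoff takes n = ⌈−ln(1 − rB₀/P)/ln(1+r)⌉ = ⌈10.275⌉ = 11 payments; the last is $80.44.
Total paid = 10·$291.06 + $80.44 = $2,991.04.
Total interest = total paid − principal = $2,991.04 − $2,706.93 = $284.11.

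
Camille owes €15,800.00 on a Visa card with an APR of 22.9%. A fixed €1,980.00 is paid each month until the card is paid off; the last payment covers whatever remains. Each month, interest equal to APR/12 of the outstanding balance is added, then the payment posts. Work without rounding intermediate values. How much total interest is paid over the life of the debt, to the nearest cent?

Monthly rate r = 22.9%/12 = 1.90833% = 0.0190833.
Payoff takes n = ⌈−ln(1 − rB₀/P)/ln(1+r)⌉ = ⌈8.739⌉ = 9 payments; the last is €1,467.69.
Total paid = 8·€1,980.00 + €1,467.69 = €17,307.69.
Total interest = total paid − principal = €17,307.69 − €15,800.00 = €1,507.69.

€1,507.69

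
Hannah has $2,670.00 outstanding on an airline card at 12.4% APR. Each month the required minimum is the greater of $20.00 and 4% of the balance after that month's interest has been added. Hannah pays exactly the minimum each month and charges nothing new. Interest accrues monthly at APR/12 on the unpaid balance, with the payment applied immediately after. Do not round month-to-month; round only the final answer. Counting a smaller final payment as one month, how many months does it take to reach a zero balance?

84 months

Monthly rate r = 12.4%/12 = 1.03333% = 0.0103333.
While 4% of the post-interest balance exceeds $20.00, each month B ← (B·(1+r))·(1 − 0.04), i.e. B shrinks by the factor (1+r)·0.96 = 0.96992.
This holds for months 1–56. Entering month 57 the balance is $482.75; 4% of the post-interest balance is now below $20.00, so the flat $20.00 minimum applies from here.
From month 57 a fixed $20.00 at rate r clears $482.75 in 28 more payments. Total: 56 + 28 = 84 months.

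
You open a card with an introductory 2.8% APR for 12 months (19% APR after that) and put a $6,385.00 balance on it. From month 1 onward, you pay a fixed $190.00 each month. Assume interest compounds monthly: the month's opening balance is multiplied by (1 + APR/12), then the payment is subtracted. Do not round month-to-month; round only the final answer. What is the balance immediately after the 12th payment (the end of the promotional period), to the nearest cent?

$4,256.60

Promo months 1–12 at r₀ = 2.8%/12 = 0.00233333; months 13+ at r₁ = 19%/12 = 0.0158333.
After month 12: iterate B ← B·(1+r₀) − $190.00 for 12 months → $4,256.60.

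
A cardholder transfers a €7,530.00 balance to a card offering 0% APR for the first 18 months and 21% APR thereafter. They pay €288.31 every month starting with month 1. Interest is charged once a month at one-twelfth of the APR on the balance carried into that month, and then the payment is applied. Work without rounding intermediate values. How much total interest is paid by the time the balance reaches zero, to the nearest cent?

€206.25

Promo months 1–18 at r₀ = 0%/12 = 0; months 19+ at r₁ = 21%/12 = 0.0175.
After month 18 (no interest yet): B = €7,530.00 − 18·€288.31 = €2,340.42.
Then at r₁ with €288.31/mo: n₂ = −ln(1 − r₁·B/P)/ln(1+r₁) ≈ 8.83 → 9 more payments.
Total paid = 26·€288.31 + €240.19 = €7,736.25; interest = €7,736.25 − €7,530.00 = €206.25.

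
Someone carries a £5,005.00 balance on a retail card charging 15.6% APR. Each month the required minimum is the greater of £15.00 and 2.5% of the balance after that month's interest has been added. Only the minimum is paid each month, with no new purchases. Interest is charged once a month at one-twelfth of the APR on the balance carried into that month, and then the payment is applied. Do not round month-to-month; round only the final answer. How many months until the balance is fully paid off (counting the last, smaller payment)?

Monthly rate r = 15.6%/12 = 1.3% = 0.013.
While 2.5% of the post-interest balance exceeds £15.00, each month B ← (B·(1+r))·(1 − 0.025), i.e. B shrinks by the factor (1+r)·0.975 = 0.98767.
This holds for months 1–173. Entering month 174 the balance is £585.65; 2.5% of the post-interest balance is now below £15.00, so the flat £15.00 minimum applies from here.
From month 174 a fixed £15.00 at rate r clears £585.65 in 55 more payments. Total: 173 + 55 = 228 months.

228 months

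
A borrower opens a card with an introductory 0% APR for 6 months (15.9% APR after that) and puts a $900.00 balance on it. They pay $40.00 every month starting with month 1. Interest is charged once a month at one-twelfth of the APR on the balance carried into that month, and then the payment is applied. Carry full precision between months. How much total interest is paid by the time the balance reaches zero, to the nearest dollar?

$90

Promo months 1–6 at r₀ = 0%/12 = 0; months 7+ at r₁ = 15.9%/12 = 0.01325.
After month 6 (no interest yet): B = $900.00 − 6·$40.00 = $660.00.
Then at r₁ with $40.00/mo: n₂ = −ln(1 − r₁·B/P)/ln(1+r₁) ≈ 18.74 → 19 more payments.
Total paid = 24·$40.00 + $29.73 = $989.73; interest = $989.73 − $900.00 = $89.73.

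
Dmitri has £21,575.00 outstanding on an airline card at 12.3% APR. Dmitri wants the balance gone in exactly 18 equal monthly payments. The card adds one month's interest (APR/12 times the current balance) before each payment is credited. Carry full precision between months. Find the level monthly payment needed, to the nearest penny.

£1,318.70

Monthly rate r = 12.3%/12 = 1.025% = 0.01025.
Level-payment amortization: P = B₀·r / (1 − (1+r)^(−n)) = 21575.00·0.01025 / (1 − 1.01025^(−18)).
Denominator 1 − (1+r)^(−18) = 0.167698771.
P = 221.144 / 0.167698771 ≈ 1318.70.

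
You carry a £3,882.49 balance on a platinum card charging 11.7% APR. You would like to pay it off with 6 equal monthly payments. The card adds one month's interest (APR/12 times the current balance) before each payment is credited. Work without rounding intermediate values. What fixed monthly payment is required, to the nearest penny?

Monthly rate r = 11.7%/12 = 0.975% = 0.00975.
Level-payment amortization: P = B₀·r / (1 − (1+r)^(−n)) = 3882.49·0.00975 / (1 − 1.00975^(−6)).
Denominator 1 − (1+r)^(−6) = 0.0565544748.
P = 37.8543 / 0.0565544748 ≈ 669.34.

£669.34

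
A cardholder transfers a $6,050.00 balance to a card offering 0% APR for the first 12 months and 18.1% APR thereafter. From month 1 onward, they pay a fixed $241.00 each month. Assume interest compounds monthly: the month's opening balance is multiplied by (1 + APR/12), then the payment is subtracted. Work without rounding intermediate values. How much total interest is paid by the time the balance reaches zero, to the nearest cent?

$387.30

Promo months 1–12 at r₀ = 0%/12 = 0; months 13+ at r₁ = 18.1%/12 = 0.0150833.
After month 12 (no interest yet): B = $6,050.00 − 12·$241.00 = $3,158.00.
Then at r₁ with $241.00/mo: n₂ = −ln(1 − r₁·B/P)/ln(1+r₁) ≈ 14.71 → 15 more payments.
Total paid = 26·$241.00 + $171.30 = $6,437.30; interest = $6,437.30 − $6,050.00 = $387.30.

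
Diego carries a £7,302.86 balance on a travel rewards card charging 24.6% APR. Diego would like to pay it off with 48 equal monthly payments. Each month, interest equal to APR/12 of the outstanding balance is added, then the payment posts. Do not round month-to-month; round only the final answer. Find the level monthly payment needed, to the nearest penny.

Monthly rate r = 24.6%/12 = 2.05% = 0.0205.
Level-payment amortization: P = B₀·r / (1 − (1+r)^(−n)) = 7302.86·0.0205 / (1 − 1.0205^(−48)).
Denominator 1 − (1+r)^(−48) = 0.622449052.
P = 149.709 / 0.622449052 ≈ 240.52.

£240.52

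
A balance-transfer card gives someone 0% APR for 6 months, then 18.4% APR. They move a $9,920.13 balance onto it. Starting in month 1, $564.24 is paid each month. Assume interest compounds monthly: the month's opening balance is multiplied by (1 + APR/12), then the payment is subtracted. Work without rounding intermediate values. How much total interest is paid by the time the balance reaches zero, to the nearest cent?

Promo months 1–6 at r₀ = 0%/12 = 0; months 7+ at r₁ = 18.4%/12 = 0.0153333.
After month 6 (no interest yet): B = $9,920.13 − 6·$564.24 = $6,534.69.
Then at r₁ with $564.24/mo: n₂ = −ln(1 − r₁·B/P)/ln(1+r₁) ≈ 12.85 → 13 more payments.
Total paid = 18·$564.24 + $478.97 = $10,635.29; interest = $10,635.29 − $9,920.13 = $715.16.

$715.16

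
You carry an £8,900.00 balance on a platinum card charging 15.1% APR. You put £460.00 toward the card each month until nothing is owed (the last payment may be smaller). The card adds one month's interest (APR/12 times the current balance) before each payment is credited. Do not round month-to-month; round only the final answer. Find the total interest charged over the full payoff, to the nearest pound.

Monthly rate r = 15.1%/12 = 1.25833% = 0.0125833.
Payoff takes n = ⌈−ln(1 − rB₀/P)/ln(1+r)⌉ = ⌈22.311⌉ = 23 payments; the last is £143.86.
Total paid = 22·£460.00 + £143.86 = £10,263.86.
Total interest = total paid − principal = £10,263.86 − £8,900.00 = £1,363.86.

£1,364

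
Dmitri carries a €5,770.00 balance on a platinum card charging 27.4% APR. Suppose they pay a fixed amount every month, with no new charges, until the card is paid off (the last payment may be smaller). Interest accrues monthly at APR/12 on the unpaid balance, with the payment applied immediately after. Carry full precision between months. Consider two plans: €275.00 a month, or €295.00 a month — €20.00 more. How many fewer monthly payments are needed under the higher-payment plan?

Monthly rate r = 27.4%/12 = 2.28333% = 0.0228333.
At €275.00/mo: n = ⌈−ln(1 − rB₀/P)/ln(1+r)⌉ = 29 payments (last €244.23); total interest = total paid − €5,770.00 = €2,174.23.
At €295.00/mo: 27 payments (last €61.86); total interest €1,961.86.
Payments saved = 29 − 27 = 2.

2 fewer payments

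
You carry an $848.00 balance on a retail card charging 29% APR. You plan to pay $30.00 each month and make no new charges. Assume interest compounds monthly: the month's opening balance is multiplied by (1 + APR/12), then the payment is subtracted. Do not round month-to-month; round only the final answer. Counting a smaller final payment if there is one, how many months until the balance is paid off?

Monthly rate r = 29%/12 = 2.41667% = 0.0241667.
Recurrence: B ← B·(1+r) − $30.00.
Month 1: interest $20.49; balance after payment $838.49.
Month 2: interest $20.26; balance after payment $828.76.
Closed form: n = −ln(1 − rB₀/P)/ln(1+r) = −ln(0.31689)/ln(1.02417) ≈ 48.126, so the balance reaches zero during payment 49.

49 months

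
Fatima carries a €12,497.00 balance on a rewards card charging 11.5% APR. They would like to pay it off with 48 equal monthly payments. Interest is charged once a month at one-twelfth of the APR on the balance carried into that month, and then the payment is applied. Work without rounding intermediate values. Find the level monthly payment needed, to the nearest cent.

€326.03

Monthly rate r = 11.5%/12 = 0.958333% = 0.00958333.
Level-payment amortization: P = B₀·r / (1 − (1+r)^(−n)) = 12497.00·0.00958333 / (1 − 1.00958^(−48)).
Denominator 1 − (1+r)^(−48) = 0.367332211.
P = 119.763 / 0.367332211 ≈ 326.03.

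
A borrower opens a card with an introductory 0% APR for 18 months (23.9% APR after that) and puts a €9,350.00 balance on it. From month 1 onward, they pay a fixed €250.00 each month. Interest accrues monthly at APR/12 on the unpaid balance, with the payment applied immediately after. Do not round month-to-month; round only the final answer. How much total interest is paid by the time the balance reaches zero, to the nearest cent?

Promo months 1–18 at r₀ = 0%/12 = 0; months 19+ at r₁ = 23.9%/12 = 0.0199167.
After month 18 (no interest yet): B = €9,350.00 − 18·€250.00 = €4,850.00.
Then at r₁ with €250.00/mo: n₂ = −ln(1 − r₁·B/P)/ln(1+r₁) ≈ 24.76 → 25 more payments.
Total paid = 42·€250.00 + €191.64 = €10,691.64; interest = €10,691.64 − €9,350.00 = €1,341.64.

€1,341.64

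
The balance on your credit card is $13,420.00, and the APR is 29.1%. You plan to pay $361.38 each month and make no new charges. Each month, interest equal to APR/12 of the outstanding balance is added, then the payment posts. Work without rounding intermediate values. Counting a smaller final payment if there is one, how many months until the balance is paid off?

Monthly rate r = 29.1%/12 = 2.425% = 0.02425.
Recurrence: B ← B·(1+r) − $361.38.
Month 1: interest $325.44; balance after payment $13,384.06.
Month 2: interest $324.56; balance after payment $13,347.24.
Closed form: n = −ln(1 − rB₀/P)/ln(1+r) = −ln(0.099466)/ln(1.02425) ≈ 96.322, so the balance reaches zero during payment 97.

97 payments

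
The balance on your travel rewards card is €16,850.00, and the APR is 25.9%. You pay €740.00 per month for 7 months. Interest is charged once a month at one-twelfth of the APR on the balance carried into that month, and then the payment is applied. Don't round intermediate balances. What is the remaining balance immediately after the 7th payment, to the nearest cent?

Monthly rate r = 25.9%/12 = 2.15833% = 0.0215833.
Each month: B ← B·(1+r) − €740.00.
Month 1: interest €363.68; balance after payment €16,473.68.
Month 2: interest €355.56; balance after payment €16,089.24.
Month 3: interest €347.26; balance after payment €15,696.50.
Month 4: interest €338.78; balance after payment €15,295.28.
Month 5: interest €330.12; balance after payment €14,885.40.
Month 6: interest €321.28; balance after payment €14,466.68.
Month 7: interest €312.24; balance after payment €14,038.92.

€14,038.92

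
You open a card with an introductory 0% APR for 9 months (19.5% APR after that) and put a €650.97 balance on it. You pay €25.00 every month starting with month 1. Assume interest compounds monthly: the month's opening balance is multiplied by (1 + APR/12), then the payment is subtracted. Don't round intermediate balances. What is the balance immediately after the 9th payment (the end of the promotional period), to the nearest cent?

€425.97

Promo months 1–9 at r₀ = 0%/12 = 0; months 10+ at r₁ = 19.5%/12 = 0.01625.
After month 9 (no interest yet): B = €650.97 − 9·€25.00 = €425.97.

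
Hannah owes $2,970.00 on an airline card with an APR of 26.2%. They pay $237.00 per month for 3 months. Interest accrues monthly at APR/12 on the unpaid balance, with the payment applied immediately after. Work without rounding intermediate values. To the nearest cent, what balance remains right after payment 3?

$2,442.18

Monthly rate r = 26.2%/12 = 2.18333% = 0.0218333.
Each month: B ← B·(1+r) − $237.00.
Month 1: interest $64.84; balance after payment $2,797.84.
Month 2: interest $61.09; balance after payment $2,621.93.
Month 3: interest $57.25; balance after payment $2,442.18.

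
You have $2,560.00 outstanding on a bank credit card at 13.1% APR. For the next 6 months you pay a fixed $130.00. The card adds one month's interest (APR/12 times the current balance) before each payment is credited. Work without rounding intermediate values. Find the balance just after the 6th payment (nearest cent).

$1,930.72

Monthly rate r = 13.1%/12 = 1.09167% = 0.0109167.
Each month: B ← B·(1+r) − $130.00.
Month 1: interest $27.95; balance after payment $2,457.95.
Month 2: interest $26.83; balance after payment $2,354.78.
Month 3: interest $25.71; balance after payment $2,250.49.
Month 4: interest $24.57; balance after payment $2,145.05.
Month 5: interest $23.42; balance after payment $2,038.47.
Month 6: interest $22.25; balance after payment $1,930.72.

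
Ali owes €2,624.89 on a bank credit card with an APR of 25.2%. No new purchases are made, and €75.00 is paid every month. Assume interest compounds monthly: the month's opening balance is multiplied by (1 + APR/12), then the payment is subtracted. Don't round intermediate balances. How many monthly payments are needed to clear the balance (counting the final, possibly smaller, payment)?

64 months

Monthly rate r = 25.2%/12 = 2.1% = 0.021.
Recurrence: B ← B·(1+r) − €75.00.
Month 1: interest €55.12; balance after payment €2,605.01.
Month 2: interest €54.71; balance after payment €2,584.72.
Closed form: n = −ln(1 − rB₀/P)/ln(1+r) = −ln(0.26503)/ln(1.021) ≈ 63.895, so the balance reaches zero during payment 64.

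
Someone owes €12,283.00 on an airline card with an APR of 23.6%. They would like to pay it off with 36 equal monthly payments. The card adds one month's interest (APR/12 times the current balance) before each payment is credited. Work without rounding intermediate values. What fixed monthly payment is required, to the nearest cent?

Monthly rate r = 23.6%/12 = 1.96667% = 0.0196667.
Level-payment amortization: P = B₀·r / (1 − (1+r)^(−n)) = 12283.00·0.0196667 / (1 − 1.01967^(−36)).
Denominator 1 − (1+r)^(−36) = 0.503974506.
P = 241.566 / 0.503974506 ≈ 479.32.

€479.32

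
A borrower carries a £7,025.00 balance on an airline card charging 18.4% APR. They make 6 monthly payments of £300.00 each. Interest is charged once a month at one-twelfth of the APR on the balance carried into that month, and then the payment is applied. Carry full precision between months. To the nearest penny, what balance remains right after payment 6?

£5,826.16

Monthly rate r = 18.4%/12 = 1.53333% = 0.0153333.
Each month: B ← B·(1+r) − £300.00.
Month 1: interest £107.72; balance after payment £6,832.72.
Month 2: interest £104.77; balance after payment £6,637.48.
Month 3: interest £101.77; balance after payment £6,439.26.
Month 4: interest £98.74; balance after payment £6,238.00.
Month 5: interest £95.65; balance after payment £6,033.64.
Month 6: interest £92.52; balance after payment £5,826.16.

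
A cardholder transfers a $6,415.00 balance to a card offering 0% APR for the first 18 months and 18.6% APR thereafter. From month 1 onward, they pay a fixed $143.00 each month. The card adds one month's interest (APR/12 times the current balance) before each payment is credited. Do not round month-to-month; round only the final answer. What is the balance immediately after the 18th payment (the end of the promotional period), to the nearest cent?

$3,841.00

Promo months 1–18 at r₀ = 0%/12 = 0; months 19+ at r₁ = 18.6%/12 = 0.0155.
After month 18 (no interest yet): B = $6,415.00 − 18·$143.00 = $3,841.00.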